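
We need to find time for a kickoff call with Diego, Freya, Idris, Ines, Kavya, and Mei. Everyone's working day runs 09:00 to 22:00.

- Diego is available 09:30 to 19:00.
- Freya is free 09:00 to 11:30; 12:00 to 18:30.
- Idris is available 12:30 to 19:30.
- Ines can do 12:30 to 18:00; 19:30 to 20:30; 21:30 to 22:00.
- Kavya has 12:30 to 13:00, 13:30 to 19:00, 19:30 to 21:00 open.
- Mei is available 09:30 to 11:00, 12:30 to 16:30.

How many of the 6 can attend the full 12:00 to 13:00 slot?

2

Diego and Freya can make the full 12:00-13:00 slot — that's 2.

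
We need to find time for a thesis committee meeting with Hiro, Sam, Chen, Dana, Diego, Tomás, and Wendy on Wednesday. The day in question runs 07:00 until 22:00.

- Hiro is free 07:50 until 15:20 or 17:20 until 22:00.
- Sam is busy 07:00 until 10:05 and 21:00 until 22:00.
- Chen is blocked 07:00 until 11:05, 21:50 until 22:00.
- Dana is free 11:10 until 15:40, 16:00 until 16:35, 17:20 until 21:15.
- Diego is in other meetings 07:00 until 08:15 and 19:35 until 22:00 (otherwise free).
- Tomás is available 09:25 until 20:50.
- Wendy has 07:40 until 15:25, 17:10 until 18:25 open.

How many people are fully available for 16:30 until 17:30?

Hiro free: 07:50-15:20, 17:20-22:00.
Sam free: 10:05-21:00 (invert busy blocks within the working day).
Chen free: 11:05-21:50 (invert busy blocks within the working day).
Dana free: 11:10-15:40, 16:00-16:35, 17:20-21:15.
Diego free: 08:15-19:35 (invert busy blocks within the working day).
Tomás free: 09:25-20:50.
Wendy free: 07:40-15:25, 17:10-18:25.
Sam, Chen, Diego, and Tomás can make the full 16:30-17:30 slot — that's 4.

4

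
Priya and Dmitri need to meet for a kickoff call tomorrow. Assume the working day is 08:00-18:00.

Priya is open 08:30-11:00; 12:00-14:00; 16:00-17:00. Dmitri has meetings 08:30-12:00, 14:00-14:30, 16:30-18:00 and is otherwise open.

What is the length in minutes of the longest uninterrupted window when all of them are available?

Priya free: 08:30-11:00, 12:00-14:00, 16:00-17:00.
Dmitri free: 08:00-08:30, 12:00-14:00, 14:30-16:30 (invert busy blocks within the working day).
Priya ∩ Dmitri: 12:00-14:00, 16:00-16:30.
The longest is 12:00-14:00 at 120 minutes.

120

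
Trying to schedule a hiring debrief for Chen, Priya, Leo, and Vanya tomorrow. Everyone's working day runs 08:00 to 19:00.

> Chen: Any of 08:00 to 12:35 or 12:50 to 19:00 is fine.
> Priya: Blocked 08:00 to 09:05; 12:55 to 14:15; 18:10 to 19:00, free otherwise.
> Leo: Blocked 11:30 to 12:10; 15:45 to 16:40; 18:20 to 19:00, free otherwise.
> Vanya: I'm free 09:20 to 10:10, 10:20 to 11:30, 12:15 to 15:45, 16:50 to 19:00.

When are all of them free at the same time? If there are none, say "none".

09:20-10:10, 10:20-11:30, 12:15-12:35, 12:50-12:55, 14:15-15:45, 16:50-18:10

Chen free: 08:00-12:35, 12:50-19:00.
Priya free: 09:05-12:55, 14:15-18:10 (invert busy blocks within the working day).
Leo free: 08:00-11:30, 12:10-15:45, 16:40-18:20 (invert busy blocks within the working day).
Vanya free: 09:20-10:10, 10:20-11:30, 12:15-15:45, 16:50-19:00.
Chen ∩ Priya: 09:05-12:35, 12:50-12:55, 14:15-18:10.
Chen ∩ Priya ∩ Leo: 09:05-11:30, 12:10-12:35, 12:50-12:55, 14:15-15:45, 16:40-18:10.
Chen ∩ Priya ∩ Leo ∩ Vanya: 09:20-10:10, 10:20-11:30, 12:15-12:35, 12:50-12:55, 14:15-15:45, 16:50-18:10.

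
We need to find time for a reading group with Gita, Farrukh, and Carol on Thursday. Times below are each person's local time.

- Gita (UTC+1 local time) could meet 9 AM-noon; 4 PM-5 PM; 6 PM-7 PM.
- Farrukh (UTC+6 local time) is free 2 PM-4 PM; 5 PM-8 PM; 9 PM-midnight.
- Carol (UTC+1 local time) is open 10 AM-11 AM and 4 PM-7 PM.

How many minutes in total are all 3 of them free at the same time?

180

Gita in UTC: 08:00-11:00, 15:00-16:00, 17:00-18:00 (subtract 1h to convert from UTC+1).
Farrukh in UTC: 08:00-10:00, 11:00-14:00, 15:00-18:00 (subtract 6h to convert from UTC+6).
Carol in UTC: 09:00-10:00, 15:00-18:00 (subtract 1h to convert from UTC+1).
Gita ∩ Farrukh: 08:00-10:00, 15:00-16:00, 17:00-18:00.
Gita ∩ Farrukh ∩ Carol: 09:00-10:00, 15:00-16:00, 17:00-18:00.
So the common availability across everyone is 09:00-10:00, 15:00-16:00, 17:00-18:00.
Summing the common windows: 60 + 60 + 60 = 180 minutes.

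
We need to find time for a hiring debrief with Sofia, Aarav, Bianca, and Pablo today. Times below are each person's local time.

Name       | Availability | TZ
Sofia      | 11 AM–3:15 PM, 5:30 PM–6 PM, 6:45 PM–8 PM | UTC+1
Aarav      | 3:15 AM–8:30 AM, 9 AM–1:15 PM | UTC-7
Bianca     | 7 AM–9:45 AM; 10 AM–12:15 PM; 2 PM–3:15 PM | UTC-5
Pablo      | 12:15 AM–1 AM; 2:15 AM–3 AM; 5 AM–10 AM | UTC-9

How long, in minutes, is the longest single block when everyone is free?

Sofia in UTC: 10:00-14:15, 16:30-17:00, 17:45-19:00 (subtract 1h to convert from UTC+1).
Aarav in UTC: 10:15-15:30, 16:00-20:15 (add 7h to convert from UTC-7).
Bianca in UTC: 12:00-14:45, 15:00-17:15, 19:00-20:15 (add 5h to convert from UTC-5).
Pablo in UTC: 09:15-10:00, 11:15-12:00, 14:00-19:00 (add 9h to convert from UTC-9).
Sofia ∩ Aarav: 10:15-14:15, 16:30-17:00, 17:45-19:00.
Sofia ∩ Aarav ∩ Bianca: 12:00-14:15, 16:30-17:00.
Sofia ∩ Aarav ∩ Bianca ∩ Pablo: 14:00-14:15, 16:30-17:00.
Those are the intersection windows.
The longest is 16:30-17:00 at 30 minutes.

30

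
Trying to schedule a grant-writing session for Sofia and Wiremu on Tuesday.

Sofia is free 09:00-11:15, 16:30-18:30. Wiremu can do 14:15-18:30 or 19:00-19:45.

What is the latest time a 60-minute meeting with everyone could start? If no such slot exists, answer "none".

17:30

Sofia ∩ Wiremu: 16:30-18:30.
The last common window of at least 60 minutes is 16:30-18:30; a 60-minute meeting can start as late as 17:30 and still end by 18:30.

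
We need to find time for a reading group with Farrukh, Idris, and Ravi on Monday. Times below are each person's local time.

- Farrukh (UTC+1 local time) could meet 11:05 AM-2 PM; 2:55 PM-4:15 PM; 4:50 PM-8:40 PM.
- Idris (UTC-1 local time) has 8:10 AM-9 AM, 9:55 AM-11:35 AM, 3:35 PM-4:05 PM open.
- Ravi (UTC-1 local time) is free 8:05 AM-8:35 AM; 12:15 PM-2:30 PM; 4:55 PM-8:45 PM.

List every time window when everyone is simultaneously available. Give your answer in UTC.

Farrukh in UTC: 10:05-13:00, 13:55-15:15, 15:50-19:40 (subtract 1h to convert from UTC+1).
Idris in UTC: 09:10-10:00, 10:55-12:35, 16:35-17:05 (add 1h to convert from UTC-1).
Ravi in UTC: 09:05-09:35, 13:15-15:30, 17:55-21:45 (add 1h to convert from UTC-1).
Farrukh ∩ Idris: 10:55-12:35, 16:35-17:05.
Farrukh ∩ Idris ∩ Ravi: ∅.
There is no time when everyone is free.

none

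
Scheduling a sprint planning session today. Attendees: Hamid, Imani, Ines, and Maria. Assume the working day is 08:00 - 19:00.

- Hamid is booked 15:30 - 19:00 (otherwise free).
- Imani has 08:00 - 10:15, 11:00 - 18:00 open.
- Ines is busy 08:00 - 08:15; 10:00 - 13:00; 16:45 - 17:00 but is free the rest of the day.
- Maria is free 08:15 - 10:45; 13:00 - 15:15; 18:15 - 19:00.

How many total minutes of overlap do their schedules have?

240

Hamid free: 08:00-15:30 (invert busy blocks within the working day).
Imani free: 08:00-10:15, 11:00-18:00.
Ines free: 08:15-10:00, 13:00-16:45, 17:00-19:00 (invert busy blocks within the working day).
Maria free: 08:15-10:45, 13:00-15:15, 18:15-19:00.
Hamid ∩ Imani: 08:00-10:15, 11:00-15:30.
Hamid ∩ Imani ∩ Ines: 08:15-10:00, 13:00-15:30.
Hamid ∩ Imani ∩ Ines ∩ Maria: 08:15-10:00, 13:00-15:15.
Summing the common windows: 105 + 135 = 240 minutes.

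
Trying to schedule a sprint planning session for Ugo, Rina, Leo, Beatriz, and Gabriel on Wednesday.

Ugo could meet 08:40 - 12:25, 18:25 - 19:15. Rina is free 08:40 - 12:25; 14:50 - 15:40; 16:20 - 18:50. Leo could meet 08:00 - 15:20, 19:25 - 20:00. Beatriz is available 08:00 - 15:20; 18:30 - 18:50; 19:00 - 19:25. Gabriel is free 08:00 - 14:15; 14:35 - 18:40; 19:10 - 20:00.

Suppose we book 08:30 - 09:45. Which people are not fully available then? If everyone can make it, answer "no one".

Rina, Ugo

Ugo: not fully free for 08:30-09:45. Rina: not fully free for 08:30-09:45. Leo: free for 08:30-09:45. Beatriz: free for 08:30-09:45. Gabriel: free for 08:30-09:45.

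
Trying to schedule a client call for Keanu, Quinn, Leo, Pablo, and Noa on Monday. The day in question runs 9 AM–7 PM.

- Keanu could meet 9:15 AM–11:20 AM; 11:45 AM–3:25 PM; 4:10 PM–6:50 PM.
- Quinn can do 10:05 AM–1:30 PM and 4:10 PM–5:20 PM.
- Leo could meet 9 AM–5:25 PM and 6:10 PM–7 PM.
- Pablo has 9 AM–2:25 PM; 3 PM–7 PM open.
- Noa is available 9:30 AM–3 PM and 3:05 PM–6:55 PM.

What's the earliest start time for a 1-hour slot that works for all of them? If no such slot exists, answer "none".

10:05

Keanu ∩ Quinn: 10:05-11:20, 11:45-13:30, 16:10-17:20.
Keanu ∩ Quinn ∩ Leo: 10:05-11:20, 11:45-13:30, 16:10-17:20.
Keanu ∩ Quinn ∩ Leo ∩ Pablo: 10:05-11:20, 11:45-13:30, 16:10-17:20.
Keanu ∩ Quinn ∩ Leo ∩ Pablo ∩ Noa: 10:05-11:20, 11:45-13:30, 16:10-17:20.
So the common availability across everyone is 10:05-11:20, 11:45-13:30, 16:10-17:20.
The first common window of at least 60 minutes is 10:05-11:20, so the earliest start is 10:05.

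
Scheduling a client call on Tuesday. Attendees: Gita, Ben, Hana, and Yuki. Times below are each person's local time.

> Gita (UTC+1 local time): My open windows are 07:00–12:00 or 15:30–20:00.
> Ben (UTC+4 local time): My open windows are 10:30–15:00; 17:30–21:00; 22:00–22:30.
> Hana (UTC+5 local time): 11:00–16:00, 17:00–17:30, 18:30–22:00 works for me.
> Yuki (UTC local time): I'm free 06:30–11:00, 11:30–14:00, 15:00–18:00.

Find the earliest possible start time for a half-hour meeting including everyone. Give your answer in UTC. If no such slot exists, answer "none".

06:30

Gita in UTC: 06:00-11:00, 14:30-19:00 (subtract 1h to convert from UTC+1).
Ben in UTC: 06:30-11:00, 13:30-17:00, 18:00-18:30 (subtract 4h to convert from UTC+4).
Hana in UTC: 06:00-11:00, 12:00-12:30, 13:30-17:00 (subtract 5h to convert from UTC+5).
Yuki in UTC: 06:30-11:00, 11:30-14:00, 15:00-18:00.
Gita ∩ Ben: 06:30-11:00, 14:30-17:00, 18:00-18:30.
Gita ∩ Ben ∩ Hana: 06:30-11:00, 14:30-17:00.
Gita ∩ Ben ∩ Hana ∩ Yuki: 06:30-11:00, 15:00-17:00.
Those are the intersection windows.
The first common window of at least 30 minutes is 06:30-11:00, so the earliest start is 06:30.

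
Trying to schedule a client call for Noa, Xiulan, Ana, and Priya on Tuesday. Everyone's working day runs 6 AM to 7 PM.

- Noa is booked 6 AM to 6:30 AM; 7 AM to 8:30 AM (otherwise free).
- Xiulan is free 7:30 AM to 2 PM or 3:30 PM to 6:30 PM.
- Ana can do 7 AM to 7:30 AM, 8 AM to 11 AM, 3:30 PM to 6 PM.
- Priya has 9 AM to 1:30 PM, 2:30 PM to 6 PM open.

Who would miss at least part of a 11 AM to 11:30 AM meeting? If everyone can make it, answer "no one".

Noa free: 06:30-07:00, 08:30-19:00 (invert busy blocks within the working day).
Xiulan free: 07:30-14:00, 15:30-18:30.
Ana free: 07:00-07:30, 08:00-11:00, 15:30-18:00.
Priya free: 09:00-13:30, 14:30-18:00.
Noa: free for 11:00-11:30. Xiulan: free for 11:00-11:30. Ana: not fully free for 11:00-11:30. Priya: free for 11:00-11:30.

Ana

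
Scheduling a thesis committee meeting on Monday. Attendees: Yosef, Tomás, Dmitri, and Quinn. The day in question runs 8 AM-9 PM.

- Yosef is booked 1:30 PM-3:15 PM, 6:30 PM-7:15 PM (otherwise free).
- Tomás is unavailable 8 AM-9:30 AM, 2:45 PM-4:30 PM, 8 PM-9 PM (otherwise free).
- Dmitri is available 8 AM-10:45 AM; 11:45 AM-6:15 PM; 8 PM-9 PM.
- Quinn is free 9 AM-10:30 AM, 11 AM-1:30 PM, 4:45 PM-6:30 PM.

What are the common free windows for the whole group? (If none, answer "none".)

09:30-10:30, 11:45-13:30, 16:45-18:15

Yosef free: 08:00-13:30, 15:15-18:30, 19:15-21:00 (invert busy blocks within the working day).
Tomás free: 09:30-14:45, 16:30-20:00 (invert busy blocks within the working day).
Dmitri free: 08:00-10:45, 11:45-18:15, 20:00-21:00.
Quinn free: 09:00-10:30, 11:00-13:30, 16:45-18:30.
Yosef ∩ Tomás: 09:30-13:30, 16:30-18:30, 19:15-20:00.
Yosef ∩ Tomás ∩ Dmitri: 09:30-10:45, 11:45-13:30, 16:30-18:15.
Yosef ∩ Tomás ∩ Dmitri ∩ Quinn: 09:30-10:30, 11:45-13:30, 16:45-18:15.
So the common availability across everyone is 09:30-10:30, 11:45-13:30, 16:45-18:15.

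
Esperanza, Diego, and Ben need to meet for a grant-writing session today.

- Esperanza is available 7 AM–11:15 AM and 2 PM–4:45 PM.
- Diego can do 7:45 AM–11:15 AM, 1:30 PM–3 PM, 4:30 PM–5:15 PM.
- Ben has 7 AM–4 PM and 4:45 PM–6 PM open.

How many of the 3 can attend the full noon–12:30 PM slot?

1

Ben can make the full 12:00-12:30 slot — that's 1.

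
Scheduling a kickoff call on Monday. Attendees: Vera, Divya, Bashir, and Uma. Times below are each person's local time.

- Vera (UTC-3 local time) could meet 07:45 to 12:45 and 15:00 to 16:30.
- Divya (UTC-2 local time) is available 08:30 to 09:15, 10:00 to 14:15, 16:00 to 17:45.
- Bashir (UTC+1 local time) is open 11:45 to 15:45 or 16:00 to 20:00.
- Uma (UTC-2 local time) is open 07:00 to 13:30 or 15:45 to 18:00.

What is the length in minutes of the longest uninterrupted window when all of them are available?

Vera in UTC: 10:45-15:45, 18:00-19:30 (add 3h to convert from UTC-3).
Divya in UTC: 10:30-11:15, 12:00-16:15, 18:00-19:45 (add 2h to convert from UTC-2).
Bashir in UTC: 10:45-14:45, 15:00-19:00 (subtract 1h to convert from UTC+1).
Uma in UTC: 09:00-15:30, 17:45-20:00 (add 2h to convert from UTC-2).
Vera ∩ Divya: 10:45-11:15, 12:00-15:45, 18:00-19:30.
Vera ∩ Divya ∩ Bashir: 10:45-11:15, 12:00-14:45, 15:00-15:45, 18:00-19:00.
Vera ∩ Divya ∩ Bashir ∩ Uma: 10:45-11:15, 12:00-14:45, 15:00-15:30, 18:00-19:00.
The longest is 12:00-14:45 at 165 minutes.

165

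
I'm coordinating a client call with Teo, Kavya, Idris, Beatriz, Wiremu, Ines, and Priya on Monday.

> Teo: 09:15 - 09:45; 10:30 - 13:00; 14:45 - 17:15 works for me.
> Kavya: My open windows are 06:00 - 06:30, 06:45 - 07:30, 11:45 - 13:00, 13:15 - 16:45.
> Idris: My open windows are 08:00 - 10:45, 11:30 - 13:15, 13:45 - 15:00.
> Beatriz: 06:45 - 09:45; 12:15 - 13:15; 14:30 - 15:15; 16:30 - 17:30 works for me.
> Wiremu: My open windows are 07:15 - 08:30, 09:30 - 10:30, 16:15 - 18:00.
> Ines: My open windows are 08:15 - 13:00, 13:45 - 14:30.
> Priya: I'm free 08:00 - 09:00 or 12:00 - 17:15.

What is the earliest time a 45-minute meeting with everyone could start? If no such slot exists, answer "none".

Teo ∩ Kavya: 11:45-13:00, 14:45-16:45.
Teo ∩ Kavya ∩ Idris: 11:45-13:00, 14:45-15:00.
Teo ∩ Kavya ∩ Idris ∩ Beatriz: 12:15-13:00, 14:45-15:00.
Teo ∩ Kavya ∩ Idris ∩ Beatriz ∩ Wiremu: ∅.
Teo ∩ Kavya ∩ Idris ∩ Beatriz ∩ Wiremu ∩ Ines: ∅.
Teo ∩ Kavya ∩ Idris ∩ Beatriz ∩ Wiremu ∩ Ines ∩ Priya: ∅.
There is no time when everyone is free.
No common window is at least 45 minutes long.

none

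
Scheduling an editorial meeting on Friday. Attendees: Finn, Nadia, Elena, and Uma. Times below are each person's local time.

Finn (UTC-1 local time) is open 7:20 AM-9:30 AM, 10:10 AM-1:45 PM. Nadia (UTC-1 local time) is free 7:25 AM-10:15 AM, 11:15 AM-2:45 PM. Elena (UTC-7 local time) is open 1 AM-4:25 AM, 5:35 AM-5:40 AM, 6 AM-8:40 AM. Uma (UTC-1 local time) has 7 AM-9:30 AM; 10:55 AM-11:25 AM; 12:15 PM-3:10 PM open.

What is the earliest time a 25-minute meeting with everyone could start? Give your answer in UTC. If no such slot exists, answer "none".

Finn in UTC: 08:20-10:30, 11:10-14:45 (add 1h to convert from UTC-1).
Nadia in UTC: 08:25-11:15, 12:15-15:45 (add 1h to convert from UTC-1).
Elena in UTC: 08:00-11:25, 12:35-12:40, 13:00-15:40 (add 7h to convert from UTC-7).
Uma in UTC: 08:00-10:30, 11:55-12:25, 13:15-16:10 (add 1h to convert from UTC-1).
Finn ∩ Nadia: 08:25-10:30, 11:10-11:15, 12:15-14:45.
Finn ∩ Nadia ∩ Elena: 08:25-10:30, 11:10-11:15, 12:35-12:40, 13:00-14:45.
Finn ∩ Nadia ∩ Elena ∩ Uma: 08:25-10:30, 13:15-14:45.
Those are the intersection windows.
The first common window of at least 25 minutes is 08:25-10:30, so the earliest start is 08:25.

08:25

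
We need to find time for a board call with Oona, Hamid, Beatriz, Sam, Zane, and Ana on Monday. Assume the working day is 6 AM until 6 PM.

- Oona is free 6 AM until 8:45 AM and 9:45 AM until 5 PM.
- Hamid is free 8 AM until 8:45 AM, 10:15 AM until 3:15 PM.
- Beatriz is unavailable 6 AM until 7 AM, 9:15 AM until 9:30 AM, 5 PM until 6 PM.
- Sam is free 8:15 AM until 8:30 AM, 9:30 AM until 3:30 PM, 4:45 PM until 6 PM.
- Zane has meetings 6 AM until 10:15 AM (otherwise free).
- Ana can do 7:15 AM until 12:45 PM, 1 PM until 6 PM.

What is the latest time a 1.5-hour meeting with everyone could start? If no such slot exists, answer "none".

13:45

Oona free: 06:00-08:45, 09:45-17:00.
Hamid free: 08:00-08:45, 10:15-15:15.
Beatriz free: 07:00-09:15, 09:30-17:00 (invert busy blocks within the working day).
Sam free: 08:15-08:30, 09:30-15:30, 16:45-18:00.
Zane free: 10:15-18:00 (invert busy blocks within the working day).
Ana free: 07:15-12:45, 13:00-18:00.
Oona ∩ Hamid: 08:00-08:45, 10:15-15:15.
Oona ∩ Hamid ∩ Beatriz: 08:00-08:45, 10:15-15:15.
Oona ∩ Hamid ∩ Beatriz ∩ Sam: 08:15-08:30, 10:15-15:15.
Oona ∩ Hamid ∩ Beatriz ∩ Sam ∩ Zane: 10:15-15:15.
Oona ∩ Hamid ∩ Beatriz ∩ Sam ∩ Zane ∩ Ana: 10:15-12:45, 13:00-15:15.
The last common window of at least 90 minutes is 13:00-15:15; a 90-minute meeting can start as late as 13:45 and still end by 15:15.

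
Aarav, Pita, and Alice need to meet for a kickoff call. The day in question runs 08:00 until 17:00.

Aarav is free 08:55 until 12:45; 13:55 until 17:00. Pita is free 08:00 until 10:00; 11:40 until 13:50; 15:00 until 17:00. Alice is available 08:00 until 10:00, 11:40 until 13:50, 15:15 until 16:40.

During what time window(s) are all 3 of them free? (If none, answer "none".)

08:55-10:00, 11:40-12:45, 15:15-16:40

Aarav ∩ Pita: 08:55-10:00, 11:40-12:45, 15:00-17:00.
Aarav ∩ Pita ∩ Alice: 08:55-10:00, 11:40-12:45, 15:15-16:40.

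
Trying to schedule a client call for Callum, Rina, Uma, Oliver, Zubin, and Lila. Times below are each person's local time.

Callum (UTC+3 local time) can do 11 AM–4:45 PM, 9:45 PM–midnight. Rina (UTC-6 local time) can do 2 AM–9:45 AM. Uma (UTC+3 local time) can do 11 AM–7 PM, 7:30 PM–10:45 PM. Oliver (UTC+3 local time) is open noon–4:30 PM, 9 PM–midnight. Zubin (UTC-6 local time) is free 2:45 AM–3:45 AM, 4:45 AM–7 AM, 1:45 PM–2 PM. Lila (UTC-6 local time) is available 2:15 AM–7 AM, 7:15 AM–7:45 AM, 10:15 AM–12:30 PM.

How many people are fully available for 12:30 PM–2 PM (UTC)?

Callum in UTC: 08:00-13:45, 18:45-21:00 (subtract 3h to convert from UTC+3).
Rina in UTC: 08:00-15:45 (add 6h to convert from UTC-6).
Uma in UTC: 08:00-16:00, 16:30-19:45 (subtract 3h to convert from UTC+3).
Oliver in UTC: 09:00-13:30, 18:00-21:00 (subtract 3h to convert from UTC+3).
Zubin in UTC: 08:45-09:45, 10:45-13:00, 19:45-20:00 (add 6h to convert from UTC-6).
Lila in UTC: 08:15-13:00, 13:15-13:45, 16:15-18:30 (add 6h to convert from UTC-6).
Rina and Uma can make the full 12:30-14:00 slot — that's 2.

2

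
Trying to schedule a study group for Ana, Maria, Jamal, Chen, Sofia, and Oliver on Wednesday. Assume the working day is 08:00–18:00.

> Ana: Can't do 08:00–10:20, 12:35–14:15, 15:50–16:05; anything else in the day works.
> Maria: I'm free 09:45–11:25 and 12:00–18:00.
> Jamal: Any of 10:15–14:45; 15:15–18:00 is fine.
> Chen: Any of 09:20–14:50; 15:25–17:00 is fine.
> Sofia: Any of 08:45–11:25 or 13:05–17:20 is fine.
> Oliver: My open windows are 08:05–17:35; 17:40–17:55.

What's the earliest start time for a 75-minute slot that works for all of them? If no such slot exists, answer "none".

Ana free: 10:20-12:35, 14:15-15:50, 16:05-18:00 (invert busy blocks within the working day).
Maria free: 09:45-11:25, 12:00-18:00.
Jamal free: 10:15-14:45, 15:15-18:00.
Chen free: 09:20-14:50, 15:25-17:00.
Sofia free: 08:45-11:25, 13:05-17:20.
Oliver free: 08:05-17:35, 17:40-17:55.
Ana ∩ Maria: 10:20-11:25, 12:00-12:35, 14:15-15:50, 16:05-18:00.
Ana ∩ Maria ∩ Jamal: 10:20-11:25, 12:00-12:35, 14:15-14:45, 15:15-15:50, 16:05-18:00.
Ana ∩ Maria ∩ Jamal ∩ Chen: 10:20-11:25, 12:00-12:35, 14:15-14:45, 15:25-15:50, 16:05-17:00.
Ana ∩ Maria ∩ Jamal ∩ Chen ∩ Sofia: 10:20-11:25, 14:15-14:45, 15:25-15:50, 16:05-17:00.
Ana ∩ Maria ∩ Jamal ∩ Chen ∩ Sofia ∩ Oliver: 10:20-11:25, 14:15-14:45, 15:25-15:50, 16:05-17:00.
So the common availability across everyone is 10:20-11:25, 14:15-14:45, 15:25-15:50, 16:05-17:00.
No common window is at least 75 minutes long.

none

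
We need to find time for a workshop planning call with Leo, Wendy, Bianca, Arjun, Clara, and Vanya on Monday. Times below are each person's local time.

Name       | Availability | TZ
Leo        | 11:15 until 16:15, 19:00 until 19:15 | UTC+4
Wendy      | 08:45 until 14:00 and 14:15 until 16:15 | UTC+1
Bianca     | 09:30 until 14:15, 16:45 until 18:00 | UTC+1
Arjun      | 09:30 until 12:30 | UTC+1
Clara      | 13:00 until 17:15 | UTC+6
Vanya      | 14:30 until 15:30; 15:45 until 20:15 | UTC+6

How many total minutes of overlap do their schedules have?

Leo in UTC: 07:15-12:15, 15:00-15:15 (subtract 4h to convert from UTC+4).
Wendy in UTC: 07:45-13:00, 13:15-15:15 (subtract 1h to convert from UTC+1).
Bianca in UTC: 08:30-13:15, 15:45-17:00 (subtract 1h to convert from UTC+1).
Arjun in UTC: 08:30-11:30 (subtract 1h to convert from UTC+1).
Clara in UTC: 07:00-11:15 (subtract 6h to convert from UTC+6).
Vanya in UTC: 08:30-09:30, 09:45-14:15 (subtract 6h to convert from UTC+6).
Leo ∩ Wendy: 07:45-12:15, 15:00-15:15.
Leo ∩ Wendy ∩ Bianca: 08:30-12:15.
Leo ∩ Wendy ∩ Bianca ∩ Arjun: 08:30-11:30.
Leo ∩ Wendy ∩ Bianca ∩ Arjun ∩ Clara: 08:30-11:15.
Leo ∩ Wendy ∩ Bianca ∩ Arjun ∩ Clara ∩ Vanya: 08:30-09:30, 09:45-11:15.
Summing the common windows: 60 + 90 = 150 minutes.

150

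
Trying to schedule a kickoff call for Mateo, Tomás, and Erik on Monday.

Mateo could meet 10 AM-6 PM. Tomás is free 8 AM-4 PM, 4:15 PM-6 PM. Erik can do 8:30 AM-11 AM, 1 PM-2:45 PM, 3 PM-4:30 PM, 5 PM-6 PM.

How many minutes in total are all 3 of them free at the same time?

300

Mateo ∩ Tomás: 10:00-16:00, 16:15-18:00.
Mateo ∩ Tomás ∩ Erik: 10:00-11:00, 13:00-14:45, 15:00-16:00, 16:15-16:30, 17:00-18:00.
Summing the common windows: 60 + 105 + 60 + 15 + 60 = 300 minutes.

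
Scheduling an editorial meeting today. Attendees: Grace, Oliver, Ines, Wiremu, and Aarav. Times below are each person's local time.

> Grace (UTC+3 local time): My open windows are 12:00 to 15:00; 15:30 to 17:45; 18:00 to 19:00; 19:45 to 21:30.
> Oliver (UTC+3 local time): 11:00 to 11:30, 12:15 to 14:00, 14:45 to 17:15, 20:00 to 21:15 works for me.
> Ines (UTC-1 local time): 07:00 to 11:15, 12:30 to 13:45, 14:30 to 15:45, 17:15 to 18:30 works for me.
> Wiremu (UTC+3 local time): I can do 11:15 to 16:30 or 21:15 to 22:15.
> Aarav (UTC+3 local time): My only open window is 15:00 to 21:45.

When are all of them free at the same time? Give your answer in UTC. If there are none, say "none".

none

Grace in UTC: 09:00-12:00, 12:30-14:45, 15:00-16:00, 16:45-18:30 (subtract 3h to convert from UTC+3).
Oliver in UTC: 08:00-08:30, 09:15-11:00, 11:45-14:15, 17:00-18:15 (subtract 3h to convert from UTC+3).
Ines in UTC: 08:00-12:15, 13:30-14:45, 15:30-16:45, 18:15-19:30 (add 1h to convert from UTC-1).
Wiremu in UTC: 08:15-13:30, 18:15-19:15 (subtract 3h to convert from UTC+3).
Aarav in UTC: 12:00-18:45 (subtract 3h to convert from UTC+3).
Grace ∩ Oliver: 09:15-11:00, 11:45-12:00, 12:30-14:15, 17:00-18:15.
Grace ∩ Oliver ∩ Ines: 09:15-11:00, 11:45-12:00, 13:30-14:15.
Grace ∩ Oliver ∩ Ines ∩ Wiremu: 09:15-11:00, 11:45-12:00.
Grace ∩ Oliver ∩ Ines ∩ Wiremu ∩ Aarav: ∅.
There is no time when everyone is free.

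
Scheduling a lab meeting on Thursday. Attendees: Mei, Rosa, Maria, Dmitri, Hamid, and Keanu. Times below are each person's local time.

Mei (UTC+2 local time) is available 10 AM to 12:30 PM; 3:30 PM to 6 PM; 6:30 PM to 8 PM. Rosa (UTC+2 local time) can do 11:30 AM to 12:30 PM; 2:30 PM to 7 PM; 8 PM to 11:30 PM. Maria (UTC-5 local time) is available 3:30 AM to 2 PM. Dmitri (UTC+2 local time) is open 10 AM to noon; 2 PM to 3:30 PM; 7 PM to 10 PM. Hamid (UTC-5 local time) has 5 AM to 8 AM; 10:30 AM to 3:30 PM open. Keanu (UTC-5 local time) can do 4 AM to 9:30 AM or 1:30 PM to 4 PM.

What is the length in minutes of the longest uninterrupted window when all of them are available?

0

Mei in UTC: 08:00-10:30, 13:30-16:00, 16:30-18:00 (subtract 2h to convert from UTC+2).
Rosa in UTC: 09:30-10:30, 12:30-17:00, 18:00-21:30 (subtract 2h to convert from UTC+2).
Maria in UTC: 08:30-19:00 (add 5h to convert from UTC-5).
Dmitri in UTC: 08:00-10:00, 12:00-13:30, 17:00-20:00 (subtract 2h to convert from UTC+2).
Hamid in UTC: 10:00-13:00, 15:30-20:30 (add 5h to convert from UTC-5).
Keanu in UTC: 09:00-14:30, 18:30-21:00 (add 5h to convert from UTC-5).
Mei ∩ Rosa: 09:30-10:30, 13:30-16:00, 16:30-17:00.
Mei ∩ Rosa ∩ Maria: 09:30-10:30, 13:30-16:00, 16:30-17:00.
Mei ∩ Rosa ∩ Maria ∩ Dmitri: 09:30-10:00.
Mei ∩ Rosa ∩ Maria ∩ Dmitri ∩ Hamid: ∅.
Mei ∩ Rosa ∩ Maria ∩ Dmitri ∩ Hamid ∩ Keanu: ∅.
There is no time when everyone is free.
No common window exists, so the longest block is 0 minutes.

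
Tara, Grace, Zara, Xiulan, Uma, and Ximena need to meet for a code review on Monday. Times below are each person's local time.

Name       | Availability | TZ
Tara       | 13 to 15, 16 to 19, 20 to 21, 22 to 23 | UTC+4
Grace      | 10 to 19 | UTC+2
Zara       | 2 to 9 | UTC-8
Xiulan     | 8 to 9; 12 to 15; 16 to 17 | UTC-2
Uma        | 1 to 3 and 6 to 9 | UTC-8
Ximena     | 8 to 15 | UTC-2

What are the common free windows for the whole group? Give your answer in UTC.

Tara in UTC: 09:00-11:00, 12:00-15:00, 16:00-17:00, 18:00-19:00 (subtract 4h to convert from UTC+4).
Grace in UTC: 08:00-17:00 (subtract 2h to convert from UTC+2).
Zara in UTC: 10:00-17:00 (add 8h to convert from UTC-8).
Xiulan in UTC: 10:00-11:00, 14:00-17:00, 18:00-19:00 (add 2h to convert from UTC-2).
Uma in UTC: 09:00-11:00, 14:00-17:00 (add 8h to convert from UTC-8).
Ximena in UTC: 10:00-17:00 (add 2h to convert from UTC-2).
Tara ∩ Grace: 09:00-11:00, 12:00-15:00, 16:00-17:00.
Tara ∩ Grace ∩ Zara: 10:00-11:00, 12:00-15:00, 16:00-17:00.
Tara ∩ Grace ∩ Zara ∩ Xiulan: 10:00-11:00, 14:00-15:00, 16:00-17:00.
Tara ∩ Grace ∩ Zara ∩ Xiulan ∩ Uma: 10:00-11:00, 14:00-15:00, 16:00-17:00.
Tara ∩ Grace ∩ Zara ∩ Xiulan ∩ Uma ∩ Ximena: 10:00-11:00, 14:00-15:00, 16:00-17:00.

10:00-11:00, 14:00-15:00, 16:00-17:00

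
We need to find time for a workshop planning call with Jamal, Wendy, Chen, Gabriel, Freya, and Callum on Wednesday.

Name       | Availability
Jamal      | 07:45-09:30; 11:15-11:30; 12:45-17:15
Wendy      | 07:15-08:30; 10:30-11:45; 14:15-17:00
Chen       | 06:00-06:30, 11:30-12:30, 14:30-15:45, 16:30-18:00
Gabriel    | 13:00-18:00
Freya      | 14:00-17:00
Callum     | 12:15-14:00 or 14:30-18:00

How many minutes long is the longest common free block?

75

Jamal ∩ Wendy: 07:45-08:30, 11:15-11:30, 14:15-17:00.
Jamal ∩ Wendy ∩ Chen: 14:30-15:45, 16:30-17:00.
Jamal ∩ Wendy ∩ Chen ∩ Gabriel: 14:30-15:45, 16:30-17:00.
Jamal ∩ Wendy ∩ Chen ∩ Gabriel ∩ Freya: 14:30-15:45, 16:30-17:00.
Jamal ∩ Wendy ∩ Chen ∩ Gabriel ∩ Freya ∩ Callum: 14:30-15:45, 16:30-17:00.
The longest is 14:30-15:45 at 75 minutes.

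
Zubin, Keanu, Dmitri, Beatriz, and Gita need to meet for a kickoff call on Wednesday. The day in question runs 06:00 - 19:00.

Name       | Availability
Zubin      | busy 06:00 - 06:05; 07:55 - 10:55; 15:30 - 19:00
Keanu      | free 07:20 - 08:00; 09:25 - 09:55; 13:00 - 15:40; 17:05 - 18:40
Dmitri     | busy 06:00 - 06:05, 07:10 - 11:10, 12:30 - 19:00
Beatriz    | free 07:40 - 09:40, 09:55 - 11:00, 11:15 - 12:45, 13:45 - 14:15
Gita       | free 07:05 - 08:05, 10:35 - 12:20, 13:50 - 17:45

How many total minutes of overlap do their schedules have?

0

Zubin free: 06:05-07:55, 10:55-15:30 (invert busy blocks within the working day).
Keanu free: 07:20-08:00, 09:25-09:55, 13:00-15:40, 17:05-18:40.
Dmitri free: 06:05-07:10, 11:10-12:30 (invert busy blocks within the working day).
Beatriz free: 07:40-09:40, 09:55-11:00, 11:15-12:45, 13:45-14:15.
Gita free: 07:05-08:05, 10:35-12:20, 13:50-17:45.
Zubin ∩ Keanu: 07:20-07:55, 13:00-15:30.
Zubin ∩ Keanu ∩ Dmitri: ∅.
Zubin ∩ Keanu ∩ Dmitri ∩ Beatriz: ∅.
Zubin ∩ Keanu ∩ Dmitri ∩ Beatriz ∩ Gita: ∅.
There is no time when everyone is free.
There is no common window, so the total is 0 minutes.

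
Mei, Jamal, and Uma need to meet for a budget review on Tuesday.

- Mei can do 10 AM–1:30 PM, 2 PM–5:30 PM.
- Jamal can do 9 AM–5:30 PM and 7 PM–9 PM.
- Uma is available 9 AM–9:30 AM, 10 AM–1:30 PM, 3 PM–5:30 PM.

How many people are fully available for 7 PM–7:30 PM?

Jamal can make the full 19:00-19:30 slot — that's 1.

1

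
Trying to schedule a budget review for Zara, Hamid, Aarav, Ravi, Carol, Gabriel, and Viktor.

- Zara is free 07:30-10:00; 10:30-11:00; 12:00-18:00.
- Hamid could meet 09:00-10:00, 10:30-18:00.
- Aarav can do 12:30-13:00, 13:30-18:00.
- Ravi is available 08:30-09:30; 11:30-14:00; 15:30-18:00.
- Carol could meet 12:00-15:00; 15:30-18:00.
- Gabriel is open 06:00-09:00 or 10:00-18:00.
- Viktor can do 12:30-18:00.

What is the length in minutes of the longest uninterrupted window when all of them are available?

150

Zara ∩ Hamid: 09:00-10:00, 10:30-11:00, 12:00-18:00.
Zara ∩ Hamid ∩ Aarav: 12:30-13:00, 13:30-18:00.
Zara ∩ Hamid ∩ Aarav ∩ Ravi: 12:30-13:00, 13:30-14:00, 15:30-18:00.
Zara ∩ Hamid ∩ Aarav ∩ Ravi ∩ Carol: 12:30-13:00, 13:30-14:00, 15:30-18:00.
Zara ∩ Hamid ∩ Aarav ∩ Ravi ∩ Carol ∩ Gabriel: 12:30-13:00, 13:30-14:00, 15:30-18:00.
Zara ∩ Hamid ∩ Aarav ∩ Ravi ∩ Carol ∩ Gabriel ∩ Viktor: 12:30-13:00, 13:30-14:00, 15:30-18:00.
So the common availability across everyone is 12:30-13:00, 13:30-14:00, 15:30-18:00.
The longest is 15:30-18:00 at 150 minutes.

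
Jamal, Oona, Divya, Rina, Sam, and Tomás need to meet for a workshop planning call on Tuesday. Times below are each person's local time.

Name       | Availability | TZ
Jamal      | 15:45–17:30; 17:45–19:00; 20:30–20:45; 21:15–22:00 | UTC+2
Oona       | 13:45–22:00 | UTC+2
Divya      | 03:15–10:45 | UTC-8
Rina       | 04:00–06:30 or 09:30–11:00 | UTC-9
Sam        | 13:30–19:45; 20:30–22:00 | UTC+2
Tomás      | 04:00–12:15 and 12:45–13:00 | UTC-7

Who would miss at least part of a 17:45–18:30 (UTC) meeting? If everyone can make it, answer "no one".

Jamal in UTC: 13:45-15:30, 15:45-17:00, 18:30-18:45, 19:15-20:00 (subtract 2h to convert from UTC+2).
Oona in UTC: 11:45-20:00 (subtract 2h to convert from UTC+2).
Divya in UTC: 11:15-18:45 (add 8h to convert from UTC-8).
Rina in UTC: 13:00-15:30, 18:30-20:00 (add 9h to convert from UTC-9).
Sam in UTC: 11:30-17:45, 18:30-20:00 (subtract 2h to convert from UTC+2).
Tomás in UTC: 11:00-19:15, 19:45-20:00 (add 7h to convert from UTC-7).
Jamal: not fully free for 17:45-18:30. Oona: free for 17:45-18:30. Divya: free for 17:45-18:30. Rina: not fully free for 17:45-18:30. Sam: not fully free for 17:45-18:30. Tomás: free for 17:45-18:30.

Jamal, Rina, Sam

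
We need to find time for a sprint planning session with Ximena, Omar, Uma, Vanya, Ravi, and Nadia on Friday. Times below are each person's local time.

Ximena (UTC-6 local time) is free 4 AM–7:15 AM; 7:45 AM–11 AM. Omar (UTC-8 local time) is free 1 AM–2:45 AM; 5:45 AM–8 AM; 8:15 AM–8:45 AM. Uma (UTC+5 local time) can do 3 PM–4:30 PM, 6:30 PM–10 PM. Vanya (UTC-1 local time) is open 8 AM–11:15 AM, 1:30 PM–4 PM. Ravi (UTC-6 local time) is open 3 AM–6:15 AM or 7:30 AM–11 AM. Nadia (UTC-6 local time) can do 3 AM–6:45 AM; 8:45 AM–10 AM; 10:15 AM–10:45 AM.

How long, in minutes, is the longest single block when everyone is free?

75

Ximena in UTC: 10:00-13:15, 13:45-17:00 (add 6h to convert from UTC-6).
Omar in UTC: 09:00-10:45, 13:45-16:00, 16:15-16:45 (add 8h to convert from UTC-8).
Uma in UTC: 10:00-11:30, 13:30-17:00 (subtract 5h to convert from UTC+5).
Vanya in UTC: 09:00-12:15, 14:30-17:00 (add 1h to convert from UTC-1).
Ravi in UTC: 09:00-12:15, 13:30-17:00 (add 6h to convert from UTC-6).
Nadia in UTC: 09:00-12:45, 14:45-16:00, 16:15-16:45 (add 6h to convert from UTC-6).
Ximena ∩ Omar: 10:00-10:45, 13:45-16:00, 16:15-16:45.
Ximena ∩ Omar ∩ Uma: 10:00-10:45, 13:45-16:00, 16:15-16:45.
Ximena ∩ Omar ∩ Uma ∩ Vanya: 10:00-10:45, 14:30-16:00, 16:15-16:45.
Ximena ∩ Omar ∩ Uma ∩ Vanya ∩ Ravi: 10:00-10:45, 14:30-16:00, 16:15-16:45.
Ximena ∩ Omar ∩ Uma ∩ Vanya ∩ Ravi ∩ Nadia: 10:00-10:45, 14:45-16:00, 16:15-16:45.
The longest is 14:45-16:00 at 75 minutes.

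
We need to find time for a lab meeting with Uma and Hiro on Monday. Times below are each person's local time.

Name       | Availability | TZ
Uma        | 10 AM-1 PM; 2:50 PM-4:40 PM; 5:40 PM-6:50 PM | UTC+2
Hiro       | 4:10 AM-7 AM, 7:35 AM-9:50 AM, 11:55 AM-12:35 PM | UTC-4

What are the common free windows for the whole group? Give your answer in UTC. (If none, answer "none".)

Uma in UTC: 08:00-11:00, 12:50-14:40, 15:40-16:50 (subtract 2h to convert from UTC+2).
Hiro in UTC: 08:10-11:00, 11:35-13:50, 15:55-16:35 (add 4h to convert from UTC-4).
Uma ∩ Hiro: 08:10-11:00, 12:50-13:50, 15:55-16:35.

08:10-11:00, 12:50-13:50, 15:55-16:35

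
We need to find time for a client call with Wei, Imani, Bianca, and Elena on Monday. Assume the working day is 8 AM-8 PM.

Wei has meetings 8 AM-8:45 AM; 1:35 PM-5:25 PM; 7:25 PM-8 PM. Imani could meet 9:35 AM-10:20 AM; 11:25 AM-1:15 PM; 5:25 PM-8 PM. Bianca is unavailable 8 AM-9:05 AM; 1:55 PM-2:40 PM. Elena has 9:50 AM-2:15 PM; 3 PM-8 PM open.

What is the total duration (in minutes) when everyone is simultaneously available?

Wei free: 08:45-13:35, 17:25-19:25 (invert busy blocks within the working day).
Imani free: 09:35-10:20, 11:25-13:15, 17:25-20:00.
Bianca free: 09:05-13:55, 14:40-20:00 (invert busy blocks within the working day).
Elena free: 09:50-14:15, 15:00-20:00.
Wei ∩ Imani: 09:35-10:20, 11:25-13:15, 17:25-19:25.
Wei ∩ Imani ∩ Bianca: 09:35-10:20, 11:25-13:15, 17:25-19:25.
Wei ∩ Imani ∩ Bianca ∩ Elena: 09:50-10:20, 11:25-13:15, 17:25-19:25.
Summing the common windows: 30 + 110 + 120 = 260 minutes.

260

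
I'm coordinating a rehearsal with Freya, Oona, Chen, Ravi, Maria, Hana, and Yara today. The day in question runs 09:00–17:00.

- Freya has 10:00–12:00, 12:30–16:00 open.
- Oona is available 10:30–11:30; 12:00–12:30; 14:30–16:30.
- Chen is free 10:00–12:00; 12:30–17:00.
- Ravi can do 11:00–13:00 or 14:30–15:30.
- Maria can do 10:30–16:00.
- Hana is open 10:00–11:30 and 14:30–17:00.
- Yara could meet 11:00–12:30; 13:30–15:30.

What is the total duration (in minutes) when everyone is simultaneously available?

90

Freya ∩ Oona: 10:30-11:30, 14:30-16:00.
Freya ∩ Oona ∩ Chen: 10:30-11:30, 14:30-16:00.
Freya ∩ Oona ∩ Chen ∩ Ravi: 11:00-11:30, 14:30-15:30.
Freya ∩ Oona ∩ Chen ∩ Ravi ∩ Maria: 11:00-11:30, 14:30-15:30.
Freya ∩ Oona ∩ Chen ∩ Ravi ∩ Maria ∩ Hana: 11:00-11:30, 14:30-15:30.
Freya ∩ Oona ∩ Chen ∩ Ravi ∩ Maria ∩ Hana ∩ Yara: 11:00-11:30, 14:30-15:30.
Summing the common windows: 30 + 60 = 90 minutes.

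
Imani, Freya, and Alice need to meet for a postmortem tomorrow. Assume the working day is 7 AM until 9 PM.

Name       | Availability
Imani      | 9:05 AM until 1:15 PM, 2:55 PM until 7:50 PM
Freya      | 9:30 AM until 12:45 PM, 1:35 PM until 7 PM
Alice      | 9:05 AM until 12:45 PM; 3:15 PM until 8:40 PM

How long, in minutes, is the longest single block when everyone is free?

225

Imani ∩ Freya: 09:30-12:45, 14:55-19:00.
Imani ∩ Freya ∩ Alice: 09:30-12:45, 15:15-19:00.
Those are the intersection windows.
The longest is 15:15-19:00 at 225 minutes.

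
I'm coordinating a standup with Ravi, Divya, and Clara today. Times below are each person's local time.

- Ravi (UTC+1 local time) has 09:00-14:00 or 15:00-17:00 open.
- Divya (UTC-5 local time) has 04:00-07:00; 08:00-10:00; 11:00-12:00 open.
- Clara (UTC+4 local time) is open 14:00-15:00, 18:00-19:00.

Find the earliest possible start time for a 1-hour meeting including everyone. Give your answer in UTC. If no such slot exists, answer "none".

Ravi in UTC: 08:00-13:00, 14:00-16:00 (subtract 1h to convert from UTC+1).
Divya in UTC: 09:00-12:00, 13:00-15:00, 16:00-17:00 (add 5h to convert from UTC-5).
Clara in UTC: 10:00-11:00, 14:00-15:00 (subtract 4h to convert from UTC+4).
Ravi ∩ Divya: 09:00-12:00, 14:00-15:00.
Ravi ∩ Divya ∩ Clara: 10:00-11:00, 14:00-15:00.
Those are the intersection windows.
The first common window of at least 60 minutes is 10:00-11:00, so the earliest start is 10:00.

10:00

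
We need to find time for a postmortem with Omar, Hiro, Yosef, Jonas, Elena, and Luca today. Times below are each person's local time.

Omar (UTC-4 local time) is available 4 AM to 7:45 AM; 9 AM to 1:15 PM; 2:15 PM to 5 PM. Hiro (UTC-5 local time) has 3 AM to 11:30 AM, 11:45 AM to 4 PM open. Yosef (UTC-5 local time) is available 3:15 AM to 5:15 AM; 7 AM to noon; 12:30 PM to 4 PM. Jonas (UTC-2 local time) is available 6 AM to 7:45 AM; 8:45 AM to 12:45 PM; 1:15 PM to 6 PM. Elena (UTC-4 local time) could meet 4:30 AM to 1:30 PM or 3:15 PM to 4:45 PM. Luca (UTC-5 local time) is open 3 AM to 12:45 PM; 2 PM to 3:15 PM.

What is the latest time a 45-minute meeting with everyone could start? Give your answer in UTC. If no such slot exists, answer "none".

Omar in UTC: 08:00-11:45, 13:00-17:15, 18:15-21:00 (add 4h to convert from UTC-4).
Hiro in UTC: 08:00-16:30, 16:45-21:00 (add 5h to convert from UTC-5).
Yosef in UTC: 08:15-10:15, 12:00-17:00, 17:30-21:00 (add 5h to convert from UTC-5).
Jonas in UTC: 08:00-09:45, 10:45-14:45, 15:15-20:00 (add 2h to convert from UTC-2).
Elena in UTC: 08:30-17:30, 19:15-20:45 (add 4h to convert from UTC-4).
Luca in UTC: 08:00-17:45, 19:00-20:15 (add 5h to convert from UTC-5).
Omar ∩ Hiro: 08:00-11:45, 13:00-16:30, 16:45-17:15, 18:15-21:00.
Omar ∩ Hiro ∩ Yosef: 08:15-10:15, 13:00-16:30, 16:45-17:00, 18:15-21:00.
Omar ∩ Hiro ∩ Yosef ∩ Jonas: 08:15-09:45, 13:00-14:45, 15:15-16:30, 16:45-17:00, 18:15-20:00.
Omar ∩ Hiro ∩ Yosef ∩ Jonas ∩ Elena: 08:30-09:45, 13:00-14:45, 15:15-16:30, 16:45-17:00, 19:15-20:00.
Omar ∩ Hiro ∩ Yosef ∩ Jonas ∩ Elena ∩ Luca: 08:30-09:45, 13:00-14:45, 15:15-16:30, 16:45-17:00, 19:15-20:00.
The last common window of at least 45 minutes is 19:15-20:00; a 45-minute meeting can start as late as 19:15 and still end by 20:00.

19:15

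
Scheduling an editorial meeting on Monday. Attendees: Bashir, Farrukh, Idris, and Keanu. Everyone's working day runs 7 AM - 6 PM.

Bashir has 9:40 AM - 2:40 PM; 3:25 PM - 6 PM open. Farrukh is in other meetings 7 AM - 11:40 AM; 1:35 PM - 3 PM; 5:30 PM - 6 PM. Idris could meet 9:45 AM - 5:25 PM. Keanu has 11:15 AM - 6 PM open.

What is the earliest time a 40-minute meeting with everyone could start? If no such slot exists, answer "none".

11:40

Bashir free: 09:40-14:40, 15:25-18:00.
Farrukh free: 11:40-13:35, 15:00-17:30 (invert busy blocks within the working day).
Idris free: 09:45-17:25.
Keanu free: 11:15-18:00.
Bashir ∩ Farrukh: 11:40-13:35, 15:25-17:30.
Bashir ∩ Farrukh ∩ Idris: 11:40-13:35, 15:25-17:25.
Bashir ∩ Farrukh ∩ Idris ∩ Keanu: 11:40-13:35, 15:25-17:25.
So the common availability across everyone is 11:40-13:35, 15:25-17:25.
The first common window of at least 40 minutes is 11:40-13:35, so the earliest start is 11:40.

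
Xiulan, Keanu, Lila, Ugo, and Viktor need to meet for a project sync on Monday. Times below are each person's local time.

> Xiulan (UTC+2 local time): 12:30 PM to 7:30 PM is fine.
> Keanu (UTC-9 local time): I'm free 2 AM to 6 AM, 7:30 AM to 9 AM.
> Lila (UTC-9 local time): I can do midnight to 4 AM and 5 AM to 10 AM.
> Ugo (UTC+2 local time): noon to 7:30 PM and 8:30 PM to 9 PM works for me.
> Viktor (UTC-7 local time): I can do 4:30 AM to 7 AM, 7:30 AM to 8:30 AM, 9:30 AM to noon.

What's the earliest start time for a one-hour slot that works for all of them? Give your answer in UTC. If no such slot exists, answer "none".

Xiulan in UTC: 10:30-17:30 (subtract 2h to convert from UTC+2).
Keanu in UTC: 11:00-15:00, 16:30-18:00 (add 9h to convert from UTC-9).
Lila in UTC: 09:00-13:00, 14:00-19:00 (add 9h to convert from UTC-9).
Ugo in UTC: 10:00-17:30, 18:30-19:00 (subtract 2h to convert from UTC+2).
Viktor in UTC: 11:30-14:00, 14:30-15:30, 16:30-19:00 (add 7h to convert from UTC-7).
Xiulan ∩ Keanu: 11:00-15:00, 16:30-17:30.
Xiulan ∩ Keanu ∩ Lila: 11:00-13:00, 14:00-15:00, 16:30-17:30.
Xiulan ∩ Keanu ∩ Lila ∩ Ugo: 11:00-13:00, 14:00-15:00, 16:30-17:30.
Xiulan ∩ Keanu ∩ Lila ∩ Ugo ∩ Viktor: 11:30-13:00, 14:30-15:00, 16:30-17:30.
The first common window of at least 60 minutes is 11:30-13:00, so the earliest start is 11:30.

11:30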